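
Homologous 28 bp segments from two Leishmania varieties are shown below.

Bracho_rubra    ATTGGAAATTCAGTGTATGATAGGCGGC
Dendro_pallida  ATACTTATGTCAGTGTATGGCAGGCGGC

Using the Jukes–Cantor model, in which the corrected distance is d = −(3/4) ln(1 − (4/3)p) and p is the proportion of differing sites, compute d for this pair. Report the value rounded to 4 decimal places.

0.3597

The sequences differ at positions 3 (T/A), 4 (G/C), 5 (G/T), 6 (A/T), 8 (A/T), 9 (T/G), 20 (A/G), 21 (T/C).
p = 8/28 = 0.285714.
d = −0.75 · ln(1 − (4/3)·0.285714) = −0.75 · ln(0.619048) = −0.75 · (-0.479572) = 0.3597.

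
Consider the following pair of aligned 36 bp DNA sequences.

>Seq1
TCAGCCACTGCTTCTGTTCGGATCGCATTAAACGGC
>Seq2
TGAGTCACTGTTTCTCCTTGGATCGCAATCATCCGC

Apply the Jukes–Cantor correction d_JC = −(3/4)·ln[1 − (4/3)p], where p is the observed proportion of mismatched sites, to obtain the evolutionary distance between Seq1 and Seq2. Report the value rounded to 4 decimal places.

0.3470

The sequences differ at positions 2 (C/G), 5 (C/T), 11 (C/T), 16 (G/C), 17 (T/C), 19 (C/T), 28 (T/A), 30 (A/C), 32 (A/T), 34 (G/C).
p = 10/36 = 0.277778.
d = −0.75 · ln(1 − (4/3)·0.277778) = −0.75 · ln(0.629629) = −0.75 · (-0.462625) = 0.3470.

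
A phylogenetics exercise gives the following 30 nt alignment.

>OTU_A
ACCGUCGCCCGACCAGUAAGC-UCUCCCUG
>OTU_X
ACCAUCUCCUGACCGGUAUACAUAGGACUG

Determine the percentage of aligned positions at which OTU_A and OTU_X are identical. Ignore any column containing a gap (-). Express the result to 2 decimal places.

Excluding the 1 gap column leaves 29 comparable sites.
The sequences differ at positions 4 (G/A), 7 (G/U), 10 (C/U), 15 (A/G), 19 (A/U), 20 (G/A), 24 (C/A), 25 (U/G), 26 (C/G), 27 (C/A).
19 of the 29 comparable sites match, so the percent identity is 19/29 × 100 = 65.52%.

65.52%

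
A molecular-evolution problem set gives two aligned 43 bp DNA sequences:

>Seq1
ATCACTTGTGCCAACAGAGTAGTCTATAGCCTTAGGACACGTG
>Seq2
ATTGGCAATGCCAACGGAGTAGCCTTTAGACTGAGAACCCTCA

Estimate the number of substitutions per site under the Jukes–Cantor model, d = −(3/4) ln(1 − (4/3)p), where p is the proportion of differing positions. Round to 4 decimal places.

Differing sites — 3:C/T; 4:A/G; 5:C/G; 6:T/C; 7:T/A; 8:G/A; 16:A/G; 23:T/C; 26:A/T; 30:C/A; 33:T/G; 36:G/A; 39:A/C; 41:G/T; 42:T/C; 43:G/A.
p = 16/43 = 0.372093.
d = −0.75 · ln(1 − (4/3)·0.372093) = −0.75 · ln(0.503876) = −0.75 · (-0.685425) = 0.5141.

0.5141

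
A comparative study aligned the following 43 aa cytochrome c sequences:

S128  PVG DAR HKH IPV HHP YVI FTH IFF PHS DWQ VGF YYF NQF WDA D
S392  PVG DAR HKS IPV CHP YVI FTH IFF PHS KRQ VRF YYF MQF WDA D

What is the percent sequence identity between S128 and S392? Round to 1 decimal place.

Differing sites — 9:H/S; 13:H/C; 28:D/K; 29:W/R; 32:G/R; 37:N/M.
37 of the 43 sites match, so the percent identity is 37/43 × 100 = 86.0%.

86.0%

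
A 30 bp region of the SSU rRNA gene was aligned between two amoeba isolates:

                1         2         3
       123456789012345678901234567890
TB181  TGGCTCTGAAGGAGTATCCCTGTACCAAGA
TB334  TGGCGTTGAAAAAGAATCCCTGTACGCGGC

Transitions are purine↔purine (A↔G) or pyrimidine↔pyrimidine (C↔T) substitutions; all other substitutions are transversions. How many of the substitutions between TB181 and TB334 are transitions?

4

The sequences differ at positions 5 (T/G, transversion), 6 (C/T, transition), 11 (G/A, transition), 12 (G/A, transition), 15 (T/A, transversion), 26 (C/G, transversion), 27 (A/C, transversion), 28 (A/G, transition), 30 (A/C, transversion).
Of the 9 differences, 4 transitions and 5 transversions, so the answer is 4.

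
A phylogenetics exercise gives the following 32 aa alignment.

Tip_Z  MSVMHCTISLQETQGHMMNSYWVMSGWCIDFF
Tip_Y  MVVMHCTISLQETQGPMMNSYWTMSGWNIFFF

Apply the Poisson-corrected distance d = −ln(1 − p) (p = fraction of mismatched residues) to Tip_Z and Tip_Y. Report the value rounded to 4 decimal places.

0.1699

Mismatches occur at site 2 (S/V), site 16 (H/P), site 23 (V/T), site 28 (C/N), site 30 (D/F).
p = 5/32 = 0.156250.
d = −ln(1 − 0.156250) = −ln(0.843750) = 0.1699.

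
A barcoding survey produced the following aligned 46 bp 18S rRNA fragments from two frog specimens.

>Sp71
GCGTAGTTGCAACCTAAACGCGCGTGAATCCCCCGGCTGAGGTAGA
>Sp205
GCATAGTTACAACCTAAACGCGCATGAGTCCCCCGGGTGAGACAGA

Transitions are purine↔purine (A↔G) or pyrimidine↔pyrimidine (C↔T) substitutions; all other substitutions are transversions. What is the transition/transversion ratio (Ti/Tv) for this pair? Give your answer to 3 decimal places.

6.000

Differing sites — 3:G/A (Ti); 9:G/A (Ti); 24:G/A (Ti); 28:A/G (Ti); 37:C/G (Tv); 42:G/A (Ti); 43:T/C (Ti).
Of the 7 differences, 6 transitions and 1 transversion, so Ti/Tv = 6/1 = 6.000.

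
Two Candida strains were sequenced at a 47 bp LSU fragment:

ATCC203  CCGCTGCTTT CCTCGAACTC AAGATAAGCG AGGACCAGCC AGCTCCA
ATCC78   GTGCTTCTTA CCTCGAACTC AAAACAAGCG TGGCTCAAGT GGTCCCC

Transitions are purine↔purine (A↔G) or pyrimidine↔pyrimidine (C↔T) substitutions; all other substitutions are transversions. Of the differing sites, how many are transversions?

Mismatches occur at site 1 (C↔G, transversion), site 2 (C↔T, transition), site 6 (G↔T, transversion), site 10 (T↔A, transversion), site 23 (G↔A, transition), site 25 (T↔C, transition), site 31 (A↔T, transversion), site 34 (A↔C, transversion), site 35 (C↔T, transition), site 38 (G↔A, transition), site 39 (C↔G, transversion), site 40 (C↔T, transition), site 41 (A↔G, transition), site 43 (C↔T, transition), site 44 (T↔C, transition), site 47 (A↔C, transversion).
Of the 16 differences, 9 transitions and 7 transversions, so the answer is 7.

7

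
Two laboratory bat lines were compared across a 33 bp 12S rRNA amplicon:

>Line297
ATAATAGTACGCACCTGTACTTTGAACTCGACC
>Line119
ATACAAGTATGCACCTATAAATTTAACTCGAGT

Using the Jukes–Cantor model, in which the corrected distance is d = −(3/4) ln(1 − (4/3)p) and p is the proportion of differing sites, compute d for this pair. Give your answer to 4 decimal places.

Mismatches occur at site 4 (A/C), site 5 (T/A), site 10 (C/T), site 17 (G/A), site 20 (C/A), site 21 (T/A), site 24 (G/T), site 32 (C/G), site 33 (C/T).
p = 9/33 = 0.272727.
d = −0.75 · ln(1 − (4/3)·0.272727) = −0.75 · ln(0.636364) = −0.75 · (-0.451985) = 0.3390.

0.3390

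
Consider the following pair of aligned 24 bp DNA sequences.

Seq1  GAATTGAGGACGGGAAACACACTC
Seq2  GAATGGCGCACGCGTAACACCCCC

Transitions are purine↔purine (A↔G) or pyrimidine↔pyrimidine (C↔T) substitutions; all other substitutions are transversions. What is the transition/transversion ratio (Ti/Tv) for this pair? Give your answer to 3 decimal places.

0.167

Mismatches occur at site 5 (T→G, transversion), site 7 (A→C, transversion), site 9 (G→C, transversion), site 13 (G→C, transversion), site 15 (A→T, transversion), site 21 (A→C, transversion), site 23 (T→C, transition).
Of the 7 differences, 1 transition and 6 transversions, so Ti/Tv = 1/6 = 0.167.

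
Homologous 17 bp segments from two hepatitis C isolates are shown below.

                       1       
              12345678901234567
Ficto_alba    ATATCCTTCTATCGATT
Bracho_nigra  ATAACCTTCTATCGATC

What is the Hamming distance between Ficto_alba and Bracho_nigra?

2

The sequences differ at positions 4 (T/A), 17 (T/C).
That gives 2 mismatches out of 17 aligned sites, so the Hamming distance is 2.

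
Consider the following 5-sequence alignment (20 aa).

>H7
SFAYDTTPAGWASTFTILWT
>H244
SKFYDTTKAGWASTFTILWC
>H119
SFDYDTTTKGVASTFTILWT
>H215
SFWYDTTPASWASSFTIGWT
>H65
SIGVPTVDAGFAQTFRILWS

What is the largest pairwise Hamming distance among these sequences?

Pairwise Hamming distances:
  H7 vs H244: 4
  H7 vs H119: 4
  H7 vs H215: 4
  H7 vs H65: 10
  H244 vs H119: 6
  H244 vs H215: 7
  H244 vs H65: 10
  H119 vs H215: 7
  H119 vs H65: 11
  H215 vs H65: 13
The largest is 13, between H215 and H65.

13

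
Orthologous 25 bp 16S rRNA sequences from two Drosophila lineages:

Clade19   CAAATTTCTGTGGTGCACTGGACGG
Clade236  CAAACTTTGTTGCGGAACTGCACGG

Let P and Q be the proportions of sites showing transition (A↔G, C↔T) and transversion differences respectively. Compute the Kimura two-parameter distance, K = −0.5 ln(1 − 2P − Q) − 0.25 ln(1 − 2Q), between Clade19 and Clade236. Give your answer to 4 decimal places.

0.4189

Differing sites — 5:T/C (Ti); 8:C/T (Ti); 9:T/G (Tv); 10:G/T (Tv); 13:G/C (Tv); 14:T/G (Tv); 16:C/A (Tv); 21:G/C (Tv).
Of the 8 differences, 2 transitions and 6 transversions over 25 sites: P = 2/25 = 0.080000, Q = 6/25 = 0.240000.
d = −0.5·ln(0.600000) − 0.25·ln(0.520000) = −0.5·(-0.510826) − 0.25·(-0.653926) = 0.4189.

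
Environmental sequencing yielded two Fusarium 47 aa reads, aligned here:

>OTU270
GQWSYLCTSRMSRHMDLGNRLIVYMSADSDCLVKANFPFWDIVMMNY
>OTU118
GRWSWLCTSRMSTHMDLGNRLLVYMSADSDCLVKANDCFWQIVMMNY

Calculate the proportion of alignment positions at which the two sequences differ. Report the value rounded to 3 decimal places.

0.149

Differing sites — 2:Q/R; 5:Y/W; 13:R/T; 22:I/L; 37:F/D; 38:P/C; 41:D/Q.
There are 7 differences over 47 sites, so p = 7/47 = 0.149.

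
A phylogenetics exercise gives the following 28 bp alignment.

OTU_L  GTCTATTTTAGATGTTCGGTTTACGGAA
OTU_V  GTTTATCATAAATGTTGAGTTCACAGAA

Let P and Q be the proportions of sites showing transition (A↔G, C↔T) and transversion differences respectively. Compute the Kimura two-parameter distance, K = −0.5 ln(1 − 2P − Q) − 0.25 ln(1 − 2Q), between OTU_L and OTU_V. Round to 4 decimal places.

0.3851

Differing sites — 3:C/T (Ti); 7:T/C (Ti); 8:T/A (Tv); 11:G/A (Ti); 17:C/G (Tv); 18:G/A (Ti); 22:T/C (Ti); 25:G/A (Ti).
Of the 8 differences, 6 transitions and 2 transversions over 28 sites: P = 6/28 = 0.214286, Q = 2/28 = 0.071429.
d = −0.5·ln(0.499999) − 0.25·ln(0.857142) = −0.5·(-0.693149) − 0.25·(-0.154152) = 0.3851.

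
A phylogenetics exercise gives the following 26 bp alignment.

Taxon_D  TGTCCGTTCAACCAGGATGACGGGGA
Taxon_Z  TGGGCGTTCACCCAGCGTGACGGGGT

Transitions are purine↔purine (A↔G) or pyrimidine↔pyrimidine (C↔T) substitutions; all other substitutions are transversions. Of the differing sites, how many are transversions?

5

Mismatches occur at site 3 (T→G, transversion), site 4 (C→G, transversion), site 11 (A→C, transversion), site 16 (G→C, transversion), site 17 (A→G, transition), site 26 (A→T, transversion).
Of the 6 differences, 1 transition and 5 transversions, so the answer is 5.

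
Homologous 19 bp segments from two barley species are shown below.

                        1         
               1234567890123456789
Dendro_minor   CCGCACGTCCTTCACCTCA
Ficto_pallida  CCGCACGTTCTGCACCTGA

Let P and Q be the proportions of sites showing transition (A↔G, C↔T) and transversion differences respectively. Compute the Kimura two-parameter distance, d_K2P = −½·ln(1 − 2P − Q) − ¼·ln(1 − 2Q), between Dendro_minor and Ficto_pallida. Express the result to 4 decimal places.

The sequences differ at positions 9 (C/T, transition), 12 (T/G, transversion), 18 (C/G, transversion).
Of the 3 differences, 1 transition and 2 transversions over 19 sites: P = 1/19 = 0.052632, Q = 2/19 = 0.105263.
d = −0.5·ln(0.789473) − 0.25·ln(0.789474) = −0.5·(-0.236390) − 0.25·(-0.236388) = 0.1773.

0.1773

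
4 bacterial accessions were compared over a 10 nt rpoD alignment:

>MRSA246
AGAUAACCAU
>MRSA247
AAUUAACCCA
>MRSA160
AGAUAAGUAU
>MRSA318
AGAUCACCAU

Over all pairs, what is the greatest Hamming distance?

Pairwise Hamming distances:
  MRSA246 vs MRSA247: 4
  MRSA246 vs MRSA160: 2
  MRSA246 vs MRSA318: 1
  MRSA247 vs MRSA160: 6
  MRSA247 vs MRSA318: 5
  MRSA160 vs MRSA318: 3
The largest is 6, between MRSA247 and MRSA160.

6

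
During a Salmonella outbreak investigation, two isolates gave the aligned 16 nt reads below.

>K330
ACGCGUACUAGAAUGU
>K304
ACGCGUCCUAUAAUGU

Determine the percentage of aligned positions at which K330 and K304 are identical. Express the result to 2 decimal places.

87.50%

Mismatches occur at site 7 (A↔C), site 11 (G↔U).
14 of the 16 sites match, so the percent identity is 14/16 × 100 = 87.50%.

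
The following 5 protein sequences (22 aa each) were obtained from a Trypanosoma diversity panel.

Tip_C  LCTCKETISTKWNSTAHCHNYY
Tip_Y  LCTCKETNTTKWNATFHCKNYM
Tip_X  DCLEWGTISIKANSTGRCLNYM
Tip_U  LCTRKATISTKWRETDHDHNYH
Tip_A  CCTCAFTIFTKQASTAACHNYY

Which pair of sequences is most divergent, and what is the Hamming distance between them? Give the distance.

14

Pairwise Hamming distances:
  Tip_C vs Tip_Y: 6
  Tip_C vs Tip_X: 11
  Tip_C vs Tip_U: 7
  Tip_C vs Tip_A: 7
  Tip_Y vs Tip_X: 13
  Tip_Y vs Tip_U: 10
  Tip_Y vs Tip_A: 12
  Tip_X vs Tip_U: 14
  Tip_X vs Tip_A: 13
  Tip_U vs Tip_A: 12
The largest is 14, between Tip_X and Tip_U.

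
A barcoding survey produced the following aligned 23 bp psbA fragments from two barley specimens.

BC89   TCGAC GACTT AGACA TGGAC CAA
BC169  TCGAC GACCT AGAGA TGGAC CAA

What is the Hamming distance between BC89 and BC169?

Mismatches occur at site 9 (T↔C), site 14 (C↔G).
That gives 2 mismatches out of 23 aligned sites, so the Hamming distance is 2.

2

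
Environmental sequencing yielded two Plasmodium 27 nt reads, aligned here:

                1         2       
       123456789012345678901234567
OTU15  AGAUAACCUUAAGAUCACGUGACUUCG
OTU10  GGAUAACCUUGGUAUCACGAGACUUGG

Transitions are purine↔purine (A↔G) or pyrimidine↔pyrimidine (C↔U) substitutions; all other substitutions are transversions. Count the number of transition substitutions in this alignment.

3

Differing sites — 1:A/G (Ti); 11:A/G (Ti); 12:A/G (Ti); 13:G/U (Tv); 20:U/A (Tv); 26:C/G (Tv).
Of the 6 differences, 3 transitions and 3 transversions, so the answer is 3.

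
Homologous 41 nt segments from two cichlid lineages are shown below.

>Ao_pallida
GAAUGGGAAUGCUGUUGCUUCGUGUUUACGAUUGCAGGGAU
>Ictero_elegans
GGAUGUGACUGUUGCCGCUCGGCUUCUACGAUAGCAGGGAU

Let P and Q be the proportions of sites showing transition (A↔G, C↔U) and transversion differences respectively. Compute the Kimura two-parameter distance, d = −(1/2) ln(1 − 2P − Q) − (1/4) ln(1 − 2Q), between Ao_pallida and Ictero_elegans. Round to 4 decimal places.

0.3812

Mismatches occur at site 2 (A↔G, transition), site 6 (G↔U, transversion), site 9 (A↔C, transversion), site 12 (C↔U, transition), site 15 (U↔C, transition), site 16 (U↔C, transition), site 20 (U↔C, transition), site 21 (C↔G, transversion), site 23 (U↔C, transition), site 24 (G↔U, transversion), site 26 (U↔C, transition), site 33 (U↔A, transversion).
Of the 12 differences, 7 transitions and 5 transversions over 41 sites: P = 7/41 = 0.170732, Q = 5/41 = 0.121951.
d = −0.5·ln(0.536585) − 0.25·ln(0.756098) = −0.5·(-0.622530) − 0.25·(-0.279584) = 0.3812.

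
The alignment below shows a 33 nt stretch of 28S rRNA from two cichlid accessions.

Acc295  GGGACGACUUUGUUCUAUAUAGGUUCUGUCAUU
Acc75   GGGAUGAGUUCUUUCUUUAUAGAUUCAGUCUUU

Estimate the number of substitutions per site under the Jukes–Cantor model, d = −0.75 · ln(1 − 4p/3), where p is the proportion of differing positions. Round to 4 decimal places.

0.2928

Differing sites — 5:C/U; 8:C/G; 11:U/C; 12:G/U; 17:A/U; 23:G/A; 27:U/A; 31:A/U.
p = 8/33 = 0.242424.
d = −0.75 · ln(1 − (4/3)·0.242424) = −0.75 · ln(0.676768) = −0.75 · (-0.390427) = 0.2928.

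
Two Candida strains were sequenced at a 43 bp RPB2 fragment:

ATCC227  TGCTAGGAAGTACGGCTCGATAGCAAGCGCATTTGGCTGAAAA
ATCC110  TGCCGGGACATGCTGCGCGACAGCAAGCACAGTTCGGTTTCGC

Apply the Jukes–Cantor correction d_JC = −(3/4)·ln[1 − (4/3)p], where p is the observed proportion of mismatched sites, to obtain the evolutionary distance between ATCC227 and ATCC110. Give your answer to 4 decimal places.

Differing sites — 4:T/C; 5:A/G; 9:A/C; 10:G/A; 12:A/G; 14:G/T; 17:T/G; 21:T/C; 29:G/A; 32:T/G; 35:G/C; 37:C/G; 39:G/T; 40:A/T; 41:A/C; 42:A/G; 43:A/C.
p = 17/43 = 0.395349.
d = −0.75 · ln(1 − (4/3)·0.395349) = −0.75 · ln(0.472868) = −0.75 · (-0.748939) = 0.5617.

0.5617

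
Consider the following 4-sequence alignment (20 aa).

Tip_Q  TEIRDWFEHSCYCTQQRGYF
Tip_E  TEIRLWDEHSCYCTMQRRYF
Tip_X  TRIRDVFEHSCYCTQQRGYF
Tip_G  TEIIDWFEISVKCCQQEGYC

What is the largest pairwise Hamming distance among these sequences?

11

Pairwise Hamming distances:
  Tip_Q vs Tip_E: 4
  Tip_Q vs Tip_X: 2
  Tip_Q vs Tip_G: 7
  Tip_E vs Tip_X: 6
  Tip_E vs Tip_G: 11
  Tip_X vs Tip_G: 9
The largest is 11, between Tip_E and Tip_G.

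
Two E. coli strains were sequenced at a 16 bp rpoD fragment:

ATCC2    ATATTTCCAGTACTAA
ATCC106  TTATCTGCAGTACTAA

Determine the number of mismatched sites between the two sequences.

The sequences differ at positions 1 (A/T), 5 (T/C), 7 (C/G).
That gives 3 mismatches out of 16 aligned sites, so the Hamming distance is 3.

3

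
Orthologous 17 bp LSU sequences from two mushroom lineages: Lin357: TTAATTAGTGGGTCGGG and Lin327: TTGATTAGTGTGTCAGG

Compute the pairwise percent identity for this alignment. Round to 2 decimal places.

Differing sites — 3:A/G; 11:G/T; 15:G/A.
14 of the 17 sites match, so the percent identity is 14/17 × 100 = 82.35%.

82.35%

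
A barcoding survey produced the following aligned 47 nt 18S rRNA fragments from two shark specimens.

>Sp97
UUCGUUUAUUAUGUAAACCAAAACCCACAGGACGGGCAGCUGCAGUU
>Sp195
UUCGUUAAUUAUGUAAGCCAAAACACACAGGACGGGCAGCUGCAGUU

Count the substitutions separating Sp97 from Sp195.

3

Mismatches occur at site 7 (U↔A), site 17 (A↔G), site 25 (C↔A).
That gives 3 mismatches out of 47 aligned sites, so the Hamming distance is 3.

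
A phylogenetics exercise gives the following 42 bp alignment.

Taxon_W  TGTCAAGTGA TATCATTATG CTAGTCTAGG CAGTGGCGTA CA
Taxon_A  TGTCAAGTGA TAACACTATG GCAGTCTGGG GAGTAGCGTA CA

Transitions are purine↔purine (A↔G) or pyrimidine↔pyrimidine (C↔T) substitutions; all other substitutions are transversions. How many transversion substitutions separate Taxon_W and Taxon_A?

3

Differing sites — 13:T/A (Tv); 16:T/C (Ti); 21:C/G (Tv); 22:T/C (Ti); 28:A/G (Ti); 31:C/G (Tv); 35:G/A (Ti).
Of the 7 differences, 4 transitions and 3 transversions, so the answer is 3.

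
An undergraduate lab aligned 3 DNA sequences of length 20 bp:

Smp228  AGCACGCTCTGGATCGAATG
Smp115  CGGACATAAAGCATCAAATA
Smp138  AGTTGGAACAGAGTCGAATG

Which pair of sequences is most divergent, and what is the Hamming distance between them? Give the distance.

Pairwise Hamming distances:
  Smp228 vs Smp115: 10
  Smp228 vs Smp138: 8
  Smp115 vs Smp138: 11
The largest is 11, between Smp115 and Smp138.

11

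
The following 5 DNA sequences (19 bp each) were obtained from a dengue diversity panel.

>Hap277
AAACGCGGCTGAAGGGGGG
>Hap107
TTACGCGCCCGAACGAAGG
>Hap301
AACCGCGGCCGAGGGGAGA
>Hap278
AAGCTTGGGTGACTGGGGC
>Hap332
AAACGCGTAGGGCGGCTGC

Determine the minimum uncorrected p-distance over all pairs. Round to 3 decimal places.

Pairwise Hamming distances:
  Hap277 vs Hap107: 7
  Hap277 vs Hap301: 5
  Hap277 vs Hap278: 7
  Hap277 vs Hap332: 8
  Hap107 vs Hap301: 8
  Hap107 vs Hap278: 13
  Hap107 vs Hap332: 11
  Hap301 vs Hap278: 9
  Hap301 vs Hap332: 9
  Hap278 vs Hap332: 10
The smallest is 5 mismatches, between Hap277 and Hap301; p = 5/19 = 0.263.

0.263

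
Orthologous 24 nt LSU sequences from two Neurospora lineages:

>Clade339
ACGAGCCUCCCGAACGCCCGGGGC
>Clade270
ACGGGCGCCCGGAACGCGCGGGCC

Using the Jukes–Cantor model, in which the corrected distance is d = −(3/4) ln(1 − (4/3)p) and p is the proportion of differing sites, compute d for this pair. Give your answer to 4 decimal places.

0.3041

Mismatches occur at site 4 (A→G), site 7 (C→G), site 8 (U→C), site 11 (C→G), site 18 (C→G), site 23 (G→C).
p = 6/24 = 0.250000.
d = −0.75 · ln(1 − (4/3)·0.250000) = −0.75 · ln(0.666667) = −0.75 · (-0.405465) = 0.3041.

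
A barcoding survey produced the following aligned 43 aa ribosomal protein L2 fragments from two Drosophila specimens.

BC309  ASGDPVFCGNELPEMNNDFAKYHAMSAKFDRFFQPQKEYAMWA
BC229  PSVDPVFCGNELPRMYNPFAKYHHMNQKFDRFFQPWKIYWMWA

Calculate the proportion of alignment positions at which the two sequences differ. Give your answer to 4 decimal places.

0.2558

The sequences differ at positions 1 (A/P), 3 (G/V), 14 (E/R), 16 (N/Y), 18 (D/P), 24 (A/H), 26 (S/N), 27 (A/Q), 36 (Q/W), 38 (E/I), 40 (A/W).
There are 11 differences over 43 sites, so p = 11/43 = 0.2558.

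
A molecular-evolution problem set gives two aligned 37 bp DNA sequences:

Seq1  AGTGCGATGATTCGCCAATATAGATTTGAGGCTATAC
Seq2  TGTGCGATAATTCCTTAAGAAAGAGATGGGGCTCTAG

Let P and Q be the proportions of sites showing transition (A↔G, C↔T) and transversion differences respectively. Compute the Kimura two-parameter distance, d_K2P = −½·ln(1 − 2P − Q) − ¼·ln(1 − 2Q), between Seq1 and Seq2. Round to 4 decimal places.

0.4248

Mismatches occur at site 1 (A↔T, transversion), site 9 (G↔A, transition), site 14 (G↔C, transversion), site 15 (C↔T, transition), site 16 (C↔T, transition), site 19 (T↔G, transversion), site 21 (T↔A, transversion), site 25 (T↔G, transversion), site 26 (T↔A, transversion), site 29 (A↔G, transition), site 34 (A↔C, transversion), site 37 (C↔G, transversion).
Of the 12 differences, 4 transitions and 8 transversions over 37 sites: P = 4/37 = 0.108108, Q = 8/37 = 0.216216.
d = −0.5·ln(0.567568) − 0.25·ln(0.567568) = −0.5·(-0.566395) − 0.25·(-0.566395) = 0.4248.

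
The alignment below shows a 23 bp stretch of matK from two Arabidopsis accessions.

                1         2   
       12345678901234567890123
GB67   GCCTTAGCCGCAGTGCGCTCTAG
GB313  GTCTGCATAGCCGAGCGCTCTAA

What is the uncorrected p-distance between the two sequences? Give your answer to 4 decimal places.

Differing sites — 2:C/T; 5:T/G; 6:A/C; 7:G/A; 8:C/T; 9:C/A; 12:A/C; 14:T/A; 23:G/A.
There are 9 differences over 23 sites, so p = 9/23 = 0.3913.

0.3913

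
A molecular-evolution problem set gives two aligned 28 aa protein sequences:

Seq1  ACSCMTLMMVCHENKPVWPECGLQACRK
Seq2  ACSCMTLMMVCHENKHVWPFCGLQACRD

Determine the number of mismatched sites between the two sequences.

3

Differing sites — 16:P/H; 20:E/F; 28:K/D.
That gives 3 mismatches out of 28 aligned sites, so the Hamming distance is 3.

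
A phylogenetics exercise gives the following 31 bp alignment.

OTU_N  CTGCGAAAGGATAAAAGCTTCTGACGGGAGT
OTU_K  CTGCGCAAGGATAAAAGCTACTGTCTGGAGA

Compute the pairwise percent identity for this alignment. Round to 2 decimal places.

83.87%

The sequences differ at positions 6 (A/C), 20 (T/A), 24 (A/T), 26 (G/T), 31 (T/A).
26 of the 31 sites match, so the percent identity is 26/31 × 100 = 83.87%.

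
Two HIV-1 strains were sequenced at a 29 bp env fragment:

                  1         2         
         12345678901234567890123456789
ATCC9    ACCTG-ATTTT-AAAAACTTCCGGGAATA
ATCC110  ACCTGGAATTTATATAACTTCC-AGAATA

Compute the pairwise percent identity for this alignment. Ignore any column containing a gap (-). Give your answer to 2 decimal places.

Excluding the 3 gap columns leaves 26 comparable sites.
The sequences differ at positions 8 (T/A), 13 (A/T), 15 (A/T), 24 (G/A).
22 of the 26 comparable sites match, so the percent identity is 22/26 × 100 = 84.62%.

84.62%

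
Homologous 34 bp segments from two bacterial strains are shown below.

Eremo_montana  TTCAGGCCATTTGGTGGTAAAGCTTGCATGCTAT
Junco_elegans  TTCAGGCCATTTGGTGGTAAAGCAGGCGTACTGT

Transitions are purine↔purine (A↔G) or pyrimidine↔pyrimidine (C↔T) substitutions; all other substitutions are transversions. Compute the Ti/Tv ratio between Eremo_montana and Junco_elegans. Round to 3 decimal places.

1.500

Differing sites — 24:T/A (Tv); 25:T/G (Tv); 28:A/G (Ti); 30:G/A (Ti); 33:A/G (Ti).
Of the 5 differences, 3 transitions and 2 transversions, so Ti/Tv = 3/2 = 1.500.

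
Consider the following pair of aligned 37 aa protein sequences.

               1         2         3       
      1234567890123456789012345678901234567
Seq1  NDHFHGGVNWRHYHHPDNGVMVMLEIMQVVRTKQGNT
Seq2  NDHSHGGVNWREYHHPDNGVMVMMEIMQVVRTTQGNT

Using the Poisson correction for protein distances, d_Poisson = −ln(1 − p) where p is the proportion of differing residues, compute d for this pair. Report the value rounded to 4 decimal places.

0.1144

Mismatches occur at site 4 (F↔S), site 12 (H↔E), site 24 (L↔M), site 33 (K↔T).
p = 4/37 = 0.108108.
d = −ln(1 − 0.108108) = −ln(0.891892) = 0.1144.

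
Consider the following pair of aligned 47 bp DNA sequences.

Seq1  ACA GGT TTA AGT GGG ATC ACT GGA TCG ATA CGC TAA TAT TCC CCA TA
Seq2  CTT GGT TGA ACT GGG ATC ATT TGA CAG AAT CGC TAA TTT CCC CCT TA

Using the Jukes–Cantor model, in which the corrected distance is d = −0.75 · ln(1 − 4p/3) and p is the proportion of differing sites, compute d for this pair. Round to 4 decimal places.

Differing sites — 1:A/C; 2:C/T; 3:A/T; 8:T/G; 11:G/C; 20:C/T; 22:G/T; 25:T/C; 26:C/A; 29:T/A; 30:A/T; 38:A/T; 40:T/C; 45:A/T.
p = 14/47 = 0.297872.
d = −0.75 · ln(1 − (4/3)·0.297872) = −0.75 · ln(0.602837) = −0.75 · (-0.506108) = 0.3796.

0.3796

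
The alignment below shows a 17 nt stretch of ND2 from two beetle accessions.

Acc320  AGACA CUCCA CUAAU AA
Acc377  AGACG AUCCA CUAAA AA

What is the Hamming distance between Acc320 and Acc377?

The sequences differ at positions 5 (A/G), 6 (C/A), 15 (U/A).
That gives 3 mismatches out of 17 aligned sites, so the Hamming distance is 3.

3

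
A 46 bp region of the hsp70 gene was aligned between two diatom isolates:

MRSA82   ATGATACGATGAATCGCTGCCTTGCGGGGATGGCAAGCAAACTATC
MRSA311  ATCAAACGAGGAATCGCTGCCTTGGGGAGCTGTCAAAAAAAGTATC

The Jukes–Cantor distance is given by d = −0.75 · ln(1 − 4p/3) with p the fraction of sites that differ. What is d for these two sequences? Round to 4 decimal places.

Differing sites — 3:G/C; 5:T/A; 10:T/G; 25:C/G; 28:G/A; 30:A/C; 33:G/T; 37:G/A; 38:C/A; 42:C/G.
p = 10/46 = 0.217391.
d = −0.75 · ln(1 − (4/3)·0.217391) = −0.75 · ln(0.710145) = −0.75 · (-0.342286) = 0.2567.

0.2567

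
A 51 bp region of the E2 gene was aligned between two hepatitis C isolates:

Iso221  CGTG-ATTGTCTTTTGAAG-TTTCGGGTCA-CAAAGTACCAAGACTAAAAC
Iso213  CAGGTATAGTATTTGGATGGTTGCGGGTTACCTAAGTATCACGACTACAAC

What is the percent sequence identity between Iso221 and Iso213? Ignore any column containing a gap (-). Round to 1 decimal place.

Excluding the 3 gap columns leaves 48 comparable sites.
Mismatches occur at site 2 (G/A), site 3 (T/G), site 8 (T/A), site 11 (C/A), site 15 (T/G), site 18 (A/T), site 23 (T/G), site 29 (C/T), site 33 (A/T), site 39 (C/T), site 42 (A/C), site 48 (A/C).
36 of the 48 comparable sites match, so the percent identity is 36/48 × 100 = 75.0%.

75.0%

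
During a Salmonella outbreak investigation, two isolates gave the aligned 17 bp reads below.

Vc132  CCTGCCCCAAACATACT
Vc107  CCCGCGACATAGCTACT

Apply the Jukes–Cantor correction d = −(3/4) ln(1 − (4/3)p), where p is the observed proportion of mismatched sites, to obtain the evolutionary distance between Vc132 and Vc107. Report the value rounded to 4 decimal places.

0.4770

The sequences differ at positions 3 (T/C), 6 (C/G), 7 (C/A), 10 (A/T), 12 (C/G), 13 (A/C).
p = 6/17 = 0.352941.
d = −0.75 · ln(1 − (4/3)·0.352941) = −0.75 · ln(0.529412) = −0.75 · (-0.635988) = 0.4770.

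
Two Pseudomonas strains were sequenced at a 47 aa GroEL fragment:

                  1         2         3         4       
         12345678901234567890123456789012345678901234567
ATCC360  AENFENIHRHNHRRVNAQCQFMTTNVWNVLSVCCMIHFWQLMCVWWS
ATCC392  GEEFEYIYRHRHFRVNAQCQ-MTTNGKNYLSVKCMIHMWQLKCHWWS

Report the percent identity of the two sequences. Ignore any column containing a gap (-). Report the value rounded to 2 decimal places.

71.74%

Excluding the 1 gap column leaves 46 comparable sites.
Mismatches occur at site 1 (A→G), site 3 (N→E), site 6 (N→Y), site 8 (H→Y), site 11 (N→R), site 13 (R→F), site 26 (V→G), site 27 (W→K), site 29 (V→Y), site 33 (C→K), site 38 (F→M), site 42 (M→K), site 44 (V→H).
33 of the 46 comparable sites match, so the percent identity is 33/46 × 100 = 71.74%.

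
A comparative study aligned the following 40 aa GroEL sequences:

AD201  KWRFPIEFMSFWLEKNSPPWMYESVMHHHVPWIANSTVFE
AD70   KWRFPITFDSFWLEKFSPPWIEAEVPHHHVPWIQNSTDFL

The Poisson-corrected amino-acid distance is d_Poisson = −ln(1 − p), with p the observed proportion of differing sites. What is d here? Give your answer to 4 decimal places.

0.3216

Mismatches occur at site 7 (E/T), site 9 (M/D), site 16 (N/F), site 21 (M/I), site 22 (Y/E), site 23 (E/A), site 24 (S/E), site 26 (M/P), site 34 (A/Q), site 38 (V/D), site 40 (E/L).
p = 11/40 = 0.275000.
d = −ln(1 − 0.275000) = −ln(0.725000) = 0.3216.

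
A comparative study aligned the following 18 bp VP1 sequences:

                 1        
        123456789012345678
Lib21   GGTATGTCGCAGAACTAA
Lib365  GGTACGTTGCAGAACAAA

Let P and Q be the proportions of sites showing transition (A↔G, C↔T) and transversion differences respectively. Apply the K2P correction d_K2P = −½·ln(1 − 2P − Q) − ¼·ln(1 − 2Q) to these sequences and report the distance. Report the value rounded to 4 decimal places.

Differing sites — 5:T/C (Ti); 8:C/T (Ti); 16:T/A (Tv).
Of the 3 differences, 2 transitions and 1 transversion over 18 sites: P = 2/18 = 0.111111, Q = 1/18 = 0.055556.
d = −0.5·ln(0.722222) − 0.25·ln(0.888888) = −0.5·(-0.325423) − 0.25·(-0.117784) = 0.1922.

0.1922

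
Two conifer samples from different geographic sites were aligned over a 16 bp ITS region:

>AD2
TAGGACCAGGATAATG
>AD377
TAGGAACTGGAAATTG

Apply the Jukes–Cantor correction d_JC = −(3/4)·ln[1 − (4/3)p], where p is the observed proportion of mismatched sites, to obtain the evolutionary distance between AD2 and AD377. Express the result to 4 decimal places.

Mismatches occur at site 6 (C↔A), site 8 (A↔T), site 12 (T↔A), site 14 (A↔T).
p = 4/16 = 0.250000.
d = −0.75 · ln(1 − (4/3)·0.250000) = −0.75 · ln(0.666667) = −0.75 · (-0.405465) = 0.3041.

0.3041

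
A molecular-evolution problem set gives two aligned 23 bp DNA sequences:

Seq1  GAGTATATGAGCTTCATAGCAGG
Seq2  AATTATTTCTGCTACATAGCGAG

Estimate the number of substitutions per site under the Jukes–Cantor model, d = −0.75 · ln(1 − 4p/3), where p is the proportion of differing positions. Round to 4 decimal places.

Mismatches occur at site 1 (G/A), site 3 (G/T), site 7 (A/T), site 9 (G/C), site 10 (A/T), site 14 (T/A), site 21 (A/G), site 22 (G/A).
p = 8/23 = 0.347826.
d = −0.75 · ln(1 − (4/3)·0.347826) = −0.75 · ln(0.536232) = −0.75 · (-0.623188) = 0.4674.

0.4674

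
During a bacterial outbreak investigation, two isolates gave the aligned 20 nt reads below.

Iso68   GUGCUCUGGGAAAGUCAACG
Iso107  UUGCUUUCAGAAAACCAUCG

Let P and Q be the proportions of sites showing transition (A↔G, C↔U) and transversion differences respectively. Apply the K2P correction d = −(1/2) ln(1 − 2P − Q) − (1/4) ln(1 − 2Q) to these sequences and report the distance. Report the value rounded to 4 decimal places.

0.4884

Differing sites — 1:G/U (Tv); 6:C/U (Ti); 8:G/C (Tv); 9:G/A (Ti); 14:G/A (Ti); 15:U/C (Ti); 18:A/U (Tv).
Of the 7 differences, 4 transitions and 3 transversions over 20 sites: P = 4/20 = 0.200000, Q = 3/20 = 0.150000.
d = −0.5·ln(0.450000) − 0.25·ln(0.700000) = −0.5·(-0.798508) − 0.25·(-0.356675) = 0.4884.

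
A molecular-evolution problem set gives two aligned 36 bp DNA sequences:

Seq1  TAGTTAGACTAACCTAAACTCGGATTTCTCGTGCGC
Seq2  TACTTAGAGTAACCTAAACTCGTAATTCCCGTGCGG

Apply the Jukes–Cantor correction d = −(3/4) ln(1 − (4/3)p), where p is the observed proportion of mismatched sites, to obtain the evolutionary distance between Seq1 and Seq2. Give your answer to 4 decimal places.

Differing sites — 3:G/C; 9:C/G; 23:G/T; 25:T/A; 29:T/C; 36:C/G.
p = 6/36 = 0.166667.
d = −0.75 · ln(1 − (4/3)·0.166667) = −0.75 · ln(0.777777) = −0.75 · (-0.251315) = 0.1885.

0.1885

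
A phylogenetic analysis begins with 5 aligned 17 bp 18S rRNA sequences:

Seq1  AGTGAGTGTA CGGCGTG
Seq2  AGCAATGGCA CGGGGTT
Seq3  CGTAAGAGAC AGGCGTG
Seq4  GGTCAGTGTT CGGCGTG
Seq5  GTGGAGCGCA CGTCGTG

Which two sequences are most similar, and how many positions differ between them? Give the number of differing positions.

Pairwise Hamming distances:
  Seq1 vs Seq2: 7
  Seq1 vs Seq3: 6
  Seq1 vs Seq4: 3
  Seq1 vs Seq5: 6
  Seq2 vs Seq3: 9
  Seq2 vs Seq4: 9
  Seq2 vs Seq5: 9
  Seq3 vs Seq4: 6
  Seq3 vs Seq5: 9
  Seq4 vs Seq5: 7
The smallest is 3, between Seq1 and Seq4.

3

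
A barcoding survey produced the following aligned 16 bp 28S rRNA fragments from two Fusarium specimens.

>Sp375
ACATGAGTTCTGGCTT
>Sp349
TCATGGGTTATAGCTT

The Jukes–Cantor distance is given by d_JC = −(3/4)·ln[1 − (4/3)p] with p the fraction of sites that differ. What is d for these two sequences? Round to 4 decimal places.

0.3041

Mismatches occur at site 1 (A↔T), site 6 (A↔G), site 10 (C↔A), site 12 (G↔A).
p = 4/16 = 0.250000.
d = −0.75 · ln(1 − (4/3)·0.250000) = −0.75 · ln(0.666667) = −0.75 · (-0.405465) = 0.3041.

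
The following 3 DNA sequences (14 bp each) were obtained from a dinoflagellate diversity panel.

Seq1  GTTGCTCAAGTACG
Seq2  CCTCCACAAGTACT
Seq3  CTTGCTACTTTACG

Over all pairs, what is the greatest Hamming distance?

Pairwise Hamming distances:
  Seq1 vs Seq2: 5
  Seq1 vs Seq3: 5
  Seq2 vs Seq3: 8
The largest is 8, between Seq2 and Seq3.

8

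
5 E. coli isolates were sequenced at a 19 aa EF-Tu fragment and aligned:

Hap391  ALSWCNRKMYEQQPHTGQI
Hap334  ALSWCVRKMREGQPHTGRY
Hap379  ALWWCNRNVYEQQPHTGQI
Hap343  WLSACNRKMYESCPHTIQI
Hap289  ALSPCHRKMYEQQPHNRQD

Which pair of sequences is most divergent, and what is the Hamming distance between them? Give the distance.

9

Pairwise Hamming distances:
  Hap391 vs Hap334: 5
  Hap391 vs Hap379: 3
  Hap391 vs Hap343: 5
  Hap391 vs Hap289: 5
  Hap334 vs Hap379: 8
  Hap334 vs Hap343: 9
  Hap334 vs Hap289: 8
  Hap379 vs Hap343: 8
  Hap379 vs Hap289: 8
  Hap343 vs Hap289: 8
The largest is 9, between Hap334 and Hap343.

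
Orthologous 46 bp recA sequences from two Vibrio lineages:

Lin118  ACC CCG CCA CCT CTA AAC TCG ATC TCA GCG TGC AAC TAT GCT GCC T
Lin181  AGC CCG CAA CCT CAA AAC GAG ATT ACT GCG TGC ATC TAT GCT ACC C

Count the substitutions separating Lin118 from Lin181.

Differing sites — 2:C/G; 8:C/A; 14:T/A; 19:T/G; 20:C/A; 24:C/T; 25:T/A; 27:A/T; 35:A/T; 43:G/A; 46:T/C.
That gives 11 mismatches out of 46 aligned sites, so the Hamming distance is 11.

11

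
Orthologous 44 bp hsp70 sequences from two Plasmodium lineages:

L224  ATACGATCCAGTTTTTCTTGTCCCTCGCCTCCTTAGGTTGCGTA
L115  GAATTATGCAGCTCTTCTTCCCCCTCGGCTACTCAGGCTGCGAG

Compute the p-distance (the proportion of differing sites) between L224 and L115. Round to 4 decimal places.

The sequences differ at positions 1 (A/G), 2 (T/A), 4 (C/T), 5 (G/T), 8 (C/G), 12 (T/C), 14 (T/C), 20 (G/C), 21 (T/C), 28 (C/G), 31 (C/A), 34 (T/C), 38 (T/C), 43 (T/A), 44 (A/G).
There are 15 differences over 44 sites, so p = 15/44 = 0.3409.

0.3409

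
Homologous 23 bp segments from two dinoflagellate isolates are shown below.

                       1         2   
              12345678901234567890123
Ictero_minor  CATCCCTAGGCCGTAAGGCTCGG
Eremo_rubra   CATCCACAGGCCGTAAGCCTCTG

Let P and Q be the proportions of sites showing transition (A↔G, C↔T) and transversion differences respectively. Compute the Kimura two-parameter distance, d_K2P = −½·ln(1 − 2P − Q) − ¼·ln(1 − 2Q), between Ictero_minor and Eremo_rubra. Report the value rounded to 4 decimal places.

0.1981

Differing sites — 6:C/A (Tv); 7:T/C (Ti); 18:G/C (Tv); 22:G/T (Tv).
Of the 4 differences, 1 transition and 3 transversions over 23 sites: P = 1/23 = 0.043478, Q = 3/23 = 0.130435.
d = −0.5·ln(0.782609) − 0.25·ln(0.739130) = −0.5·(-0.245122) − 0.25·(-0.302281) = 0.1981.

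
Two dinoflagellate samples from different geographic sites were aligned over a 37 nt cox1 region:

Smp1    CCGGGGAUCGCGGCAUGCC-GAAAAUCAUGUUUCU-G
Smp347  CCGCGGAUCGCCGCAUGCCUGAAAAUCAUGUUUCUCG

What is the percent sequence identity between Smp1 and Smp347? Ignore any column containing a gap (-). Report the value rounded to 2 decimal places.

94.29%

Excluding the 2 gap columns leaves 35 comparable sites.
The sequences differ at positions 4 (G/C), 12 (G/C).
33 of the 35 comparable sites match, so the percent identity is 33/35 × 100 = 94.29%.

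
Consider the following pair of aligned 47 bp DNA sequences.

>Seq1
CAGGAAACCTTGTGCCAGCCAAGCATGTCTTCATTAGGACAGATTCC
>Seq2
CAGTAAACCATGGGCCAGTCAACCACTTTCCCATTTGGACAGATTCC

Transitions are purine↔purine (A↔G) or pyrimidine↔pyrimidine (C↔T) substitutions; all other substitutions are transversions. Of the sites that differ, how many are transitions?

5

Mismatches occur at site 4 (G→T, transversion), site 10 (T→A, transversion), site 13 (T→G, transversion), site 19 (C→T, transition), site 23 (G→C, transversion), site 26 (T→C, transition), site 27 (G→T, transversion), site 29 (C→T, transition), site 30 (T→C, transition), site 31 (T→C, transition), site 36 (A→T, transversion).
Of the 11 differences, 5 transitions and 6 transversions, so the answer is 5.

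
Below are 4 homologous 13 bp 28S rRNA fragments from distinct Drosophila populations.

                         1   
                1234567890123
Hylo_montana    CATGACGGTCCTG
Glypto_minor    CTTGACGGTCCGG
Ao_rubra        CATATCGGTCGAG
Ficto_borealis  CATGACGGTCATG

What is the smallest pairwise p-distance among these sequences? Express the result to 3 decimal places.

0.077

Pairwise Hamming distances:
  Hylo_montana vs Glypto_minor: 2
  Hylo_montana vs Ao_rubra: 4
  Hylo_montana vs Ficto_borealis: 1
  Glypto_minor vs Ao_rubra: 5
  Glypto_minor vs Ficto_borealis: 3
  Ao_rubra vs Ficto_borealis: 4
The smallest is 1 mismatch, between Hylo_montana and Ficto_borealis; p = 1/13 = 0.077.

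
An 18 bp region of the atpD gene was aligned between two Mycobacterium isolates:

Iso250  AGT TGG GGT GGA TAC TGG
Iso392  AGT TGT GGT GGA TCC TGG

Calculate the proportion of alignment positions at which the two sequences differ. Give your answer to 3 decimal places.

0.111

The sequences differ at positions 6 (G/T), 14 (A/C).
There are 2 differences over 18 sites, so p = 2/18 = 0.111.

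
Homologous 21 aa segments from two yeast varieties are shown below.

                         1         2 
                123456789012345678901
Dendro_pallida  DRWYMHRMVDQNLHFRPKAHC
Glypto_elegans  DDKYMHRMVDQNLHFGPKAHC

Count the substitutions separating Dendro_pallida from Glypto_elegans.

3

Mismatches occur at site 2 (R→D), site 3 (W→K), site 16 (R→G).
That gives 3 mismatches out of 21 aligned sites, so the Hamming distance is 3.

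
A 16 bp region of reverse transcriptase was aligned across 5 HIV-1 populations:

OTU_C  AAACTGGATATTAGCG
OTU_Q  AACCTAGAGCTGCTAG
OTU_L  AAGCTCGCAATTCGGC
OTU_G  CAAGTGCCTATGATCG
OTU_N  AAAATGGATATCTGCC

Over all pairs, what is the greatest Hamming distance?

11

Pairwise Hamming distances:
  OTU_C vs OTU_Q: 8
  OTU_C vs OTU_L: 7
  OTU_C vs OTU_G: 6
  OTU_C vs OTU_N: 4
  OTU_Q vs OTU_L: 9
  OTU_Q vs OTU_G: 10
  OTU_Q vs OTU_N: 10
  OTU_L vs OTU_G: 11
  OTU_L vs OTU_N: 8
  OTU_G vs OTU_N: 8
The largest is 11, between OTU_L and OTU_G.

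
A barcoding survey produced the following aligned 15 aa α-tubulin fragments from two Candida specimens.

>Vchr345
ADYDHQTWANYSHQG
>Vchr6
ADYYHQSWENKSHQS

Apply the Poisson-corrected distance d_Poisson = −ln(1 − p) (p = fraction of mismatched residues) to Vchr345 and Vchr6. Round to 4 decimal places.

Mismatches occur at site 4 (D/Y), site 7 (T/S), site 9 (A/E), site 11 (Y/K), site 15 (G/S).
p = 5/15 = 0.333333.
d = −ln(1 − 0.333333) = −ln(0.666667) = 0.4055.

0.4055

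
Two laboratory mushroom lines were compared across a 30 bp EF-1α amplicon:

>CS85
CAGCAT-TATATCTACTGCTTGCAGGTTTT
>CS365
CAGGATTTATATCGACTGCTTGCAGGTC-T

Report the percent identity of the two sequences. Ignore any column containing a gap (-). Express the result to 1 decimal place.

Excluding the 2 gap columns leaves 28 comparable sites.
The sequences differ at positions 4 (C/G), 14 (T/G), 28 (T/C).
25 of the 28 comparable sites match, so the percent identity is 25/28 × 100 = 89.3%.

89.3%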